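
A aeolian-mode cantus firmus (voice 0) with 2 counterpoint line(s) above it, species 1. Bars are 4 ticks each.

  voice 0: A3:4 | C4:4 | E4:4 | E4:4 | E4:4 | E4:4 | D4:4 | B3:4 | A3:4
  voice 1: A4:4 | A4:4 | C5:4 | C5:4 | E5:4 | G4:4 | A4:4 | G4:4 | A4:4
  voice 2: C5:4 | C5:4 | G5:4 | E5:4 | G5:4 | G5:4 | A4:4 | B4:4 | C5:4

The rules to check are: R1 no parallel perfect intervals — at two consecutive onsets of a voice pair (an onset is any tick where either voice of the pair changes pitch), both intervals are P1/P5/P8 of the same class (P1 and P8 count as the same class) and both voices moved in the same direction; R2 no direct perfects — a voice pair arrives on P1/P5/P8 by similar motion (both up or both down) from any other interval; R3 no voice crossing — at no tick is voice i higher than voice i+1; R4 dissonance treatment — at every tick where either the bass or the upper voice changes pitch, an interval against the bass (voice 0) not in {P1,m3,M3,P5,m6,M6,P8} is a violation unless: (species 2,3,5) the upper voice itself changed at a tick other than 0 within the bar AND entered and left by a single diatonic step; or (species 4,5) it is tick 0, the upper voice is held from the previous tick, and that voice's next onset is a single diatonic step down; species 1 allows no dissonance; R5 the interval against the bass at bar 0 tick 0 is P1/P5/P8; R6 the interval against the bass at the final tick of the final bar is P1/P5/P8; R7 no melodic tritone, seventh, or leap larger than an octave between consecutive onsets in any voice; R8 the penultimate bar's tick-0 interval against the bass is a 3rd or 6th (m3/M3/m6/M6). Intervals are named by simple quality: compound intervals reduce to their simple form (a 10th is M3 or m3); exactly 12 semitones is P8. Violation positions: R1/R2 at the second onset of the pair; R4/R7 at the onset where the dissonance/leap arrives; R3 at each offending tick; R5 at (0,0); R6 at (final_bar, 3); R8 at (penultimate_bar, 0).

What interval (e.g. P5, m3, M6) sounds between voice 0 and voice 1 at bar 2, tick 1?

m6

voice 0=E4 voice 1=C5 -> m6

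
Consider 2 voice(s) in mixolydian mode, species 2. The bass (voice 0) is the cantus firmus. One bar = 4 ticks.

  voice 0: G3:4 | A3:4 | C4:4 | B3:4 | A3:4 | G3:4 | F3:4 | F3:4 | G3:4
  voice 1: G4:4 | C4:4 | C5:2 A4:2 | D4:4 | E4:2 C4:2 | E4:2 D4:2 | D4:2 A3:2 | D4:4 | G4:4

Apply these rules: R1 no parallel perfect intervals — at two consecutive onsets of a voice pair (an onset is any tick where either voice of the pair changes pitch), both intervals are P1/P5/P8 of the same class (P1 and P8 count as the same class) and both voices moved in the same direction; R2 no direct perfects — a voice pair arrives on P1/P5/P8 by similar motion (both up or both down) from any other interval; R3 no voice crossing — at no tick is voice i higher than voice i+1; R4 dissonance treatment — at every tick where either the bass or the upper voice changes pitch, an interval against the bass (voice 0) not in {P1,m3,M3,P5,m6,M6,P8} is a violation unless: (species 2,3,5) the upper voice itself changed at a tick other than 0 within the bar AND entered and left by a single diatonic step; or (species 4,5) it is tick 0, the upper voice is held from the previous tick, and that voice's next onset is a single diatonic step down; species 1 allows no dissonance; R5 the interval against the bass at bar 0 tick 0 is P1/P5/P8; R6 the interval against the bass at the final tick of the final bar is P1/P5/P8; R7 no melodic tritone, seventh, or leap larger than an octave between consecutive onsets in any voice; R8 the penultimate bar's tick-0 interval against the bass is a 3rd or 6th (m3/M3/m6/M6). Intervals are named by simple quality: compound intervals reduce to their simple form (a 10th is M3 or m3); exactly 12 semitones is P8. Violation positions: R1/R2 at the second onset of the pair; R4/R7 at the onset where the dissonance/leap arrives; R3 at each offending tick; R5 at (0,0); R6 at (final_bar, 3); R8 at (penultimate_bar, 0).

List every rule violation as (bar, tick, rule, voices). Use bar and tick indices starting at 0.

bar 0: v0=G3 v1=G4 downbeat P8
bar 1: v0=A3 v1=C4 downbeat m3
bar 2: v0=C4 v1=C5 downbeat P8
bar 3: v0=B3 v1=D4 downbeat m3
bar 4: v0=A3 v1=E4 downbeat P5
bar 5: v0=G3 v1=E4 downbeat M6
bar 6: v0=F3 v1=D4 downbeat M6
bar 7: v0=F3 v1=D4 downbeat M6
bar 8: v0=G3 v1=G4 downbeat P8
  -> R2 @ bar 2 tick 0 v(0, 1): A3/C4 m3 -> C4/C5 P8 similar
  -> R2 @ bar 8 tick 0 v(0, 1): F3/D4 M6 -> G3/G4 P8 similar

(2, 0, R2, (0, 1))
(8, 0, R2, (0, 1))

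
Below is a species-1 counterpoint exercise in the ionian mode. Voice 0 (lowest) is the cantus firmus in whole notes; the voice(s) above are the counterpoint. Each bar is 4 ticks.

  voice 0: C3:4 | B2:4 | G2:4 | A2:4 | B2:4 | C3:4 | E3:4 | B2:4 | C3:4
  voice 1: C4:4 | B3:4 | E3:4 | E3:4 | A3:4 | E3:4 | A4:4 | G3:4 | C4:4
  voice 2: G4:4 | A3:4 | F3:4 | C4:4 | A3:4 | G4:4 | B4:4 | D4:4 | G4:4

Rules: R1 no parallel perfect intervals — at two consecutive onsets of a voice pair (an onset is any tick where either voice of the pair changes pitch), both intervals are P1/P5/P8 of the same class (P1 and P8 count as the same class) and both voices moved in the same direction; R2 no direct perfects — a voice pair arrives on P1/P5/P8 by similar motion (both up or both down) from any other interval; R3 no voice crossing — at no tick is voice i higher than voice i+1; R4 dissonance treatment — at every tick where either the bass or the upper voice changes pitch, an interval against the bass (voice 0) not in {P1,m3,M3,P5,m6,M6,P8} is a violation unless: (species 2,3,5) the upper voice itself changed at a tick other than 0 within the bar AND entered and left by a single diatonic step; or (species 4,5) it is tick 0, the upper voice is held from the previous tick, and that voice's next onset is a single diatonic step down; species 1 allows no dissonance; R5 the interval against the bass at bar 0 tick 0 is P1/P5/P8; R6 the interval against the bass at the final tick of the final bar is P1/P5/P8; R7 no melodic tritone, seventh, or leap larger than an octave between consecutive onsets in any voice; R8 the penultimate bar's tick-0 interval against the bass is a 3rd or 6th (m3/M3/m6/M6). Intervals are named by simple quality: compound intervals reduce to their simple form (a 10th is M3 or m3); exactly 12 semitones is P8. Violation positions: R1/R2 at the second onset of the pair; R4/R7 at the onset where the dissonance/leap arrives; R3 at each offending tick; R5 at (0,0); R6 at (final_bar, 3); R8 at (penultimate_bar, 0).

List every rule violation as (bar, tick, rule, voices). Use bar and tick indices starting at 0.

(1, 0, R1, (0, 1))
(1, 0, R3, (1, 2))
(1, 0, R4, (0, 2))
(1, 0, R7, (2,))
(1, 1, R3, (1, 2))
(1, 2, R3, (1, 2))
(1, 3, R3, (1, 2))
(2, 0, R4, (0, 2))
(4, 0, R4, (0, 1))
(4, 0, R4, (0, 2))
(5, 0, R2, (0, 2))
(5, 0, R7, (2,))
(6, 0, R1, (0, 2))
(6, 0, R4, (0, 1))
(6, 0, R7, (1,))
(7, 0, R2, (1, 2))
(7, 0, R7, (1,))
(8, 0, R1, (1, 2))
(8, 0, R2, (0, 1))
(8, 0, R2, (0, 2))

bar 0: v0=C3 v1=C4 v2=G4 downbeat P5
bar 1: v0=B2 v1=B3 v2=A3 downbeat m7
bar 2: v0=G2 v1=E3 v2=F3 downbeat m7
bar 3: v0=A2 v1=E3 v2=C4 downbeat m3
bar 4: v0=B2 v1=A3 v2=A3 downbeat m7
bar 5: v0=C3 v1=E3 v2=G4 downbeat P5
bar 6: v0=E3 v1=A4 v2=B4 downbeat P5
bar 7: v0=B2 v1=G3 v2=D4 downbeat m3
bar 8: v0=C3 v1=C4 v2=G4 downbeat P5
  -> R1 @ bar 1 tick 0 v(0, 1): C3/C4 P8 -> B2/B3 P8 similar
  -> R3 @ bar 1 tick 0 v(1, 2): B3 above A3
  -> R4 @ bar 1 tick 0 v(0, 2): B2/A3 m7 untreated
  -> R7 @ bar 1 tick 0 v(2,): G4->A3 leap 10st
  -> R3 @ bar 1 tick 1 v(1, 2): B3 above A3
  -> R3 @ bar 1 tick 2 v(1, 2): B3 above A3
  -> R3 @ bar 1 tick 3 v(1, 2): B3 above A3
  -> R4 @ bar 2 tick 0 v(0, 2): G2/F3 m7 untreated
  -> R4 @ bar 4 tick 0 v(0, 1): B2/A3 m7 untreated
  -> R4 @ bar 4 tick 0 v(0, 2): B2/A3 m7 untreated
  -> R2 @ bar 5 tick 0 v(0, 2): B2/A3 m7 -> C3/G4 P5 similar
  -> R7 @ bar 5 tick 0 v(2,): A3->G4 leap 10st
  -> R1 @ bar 6 tick 0 v(0, 2): C3/G4 P5 -> E3/B4 P5 similar
  -> R4 @ bar 6 tick 0 v(0, 1): E3/A4 P4 untreated
  -> R7 @ bar 6 tick 0 v(1,): E3->A4 leap 17st
  -> R2 @ bar 7 tick 0 v(1, 2): A4/B4 M2 -> G3/D4 P5 similar
  -> R7 @ bar 7 tick 0 v(1,): A4->G3 leap 14st
  -> R1 @ bar 8 tick 0 v(1, 2): G3/D4 P5 -> C4/G4 P5 similar
  -> R2 @ bar 8 tick 0 v(0, 1): B2/G3 m6 -> C3/C4 P8 similar
  -> R2 @ bar 8 tick 0 v(0, 2): B2/D4 m3 -> C3/G4 P5 similar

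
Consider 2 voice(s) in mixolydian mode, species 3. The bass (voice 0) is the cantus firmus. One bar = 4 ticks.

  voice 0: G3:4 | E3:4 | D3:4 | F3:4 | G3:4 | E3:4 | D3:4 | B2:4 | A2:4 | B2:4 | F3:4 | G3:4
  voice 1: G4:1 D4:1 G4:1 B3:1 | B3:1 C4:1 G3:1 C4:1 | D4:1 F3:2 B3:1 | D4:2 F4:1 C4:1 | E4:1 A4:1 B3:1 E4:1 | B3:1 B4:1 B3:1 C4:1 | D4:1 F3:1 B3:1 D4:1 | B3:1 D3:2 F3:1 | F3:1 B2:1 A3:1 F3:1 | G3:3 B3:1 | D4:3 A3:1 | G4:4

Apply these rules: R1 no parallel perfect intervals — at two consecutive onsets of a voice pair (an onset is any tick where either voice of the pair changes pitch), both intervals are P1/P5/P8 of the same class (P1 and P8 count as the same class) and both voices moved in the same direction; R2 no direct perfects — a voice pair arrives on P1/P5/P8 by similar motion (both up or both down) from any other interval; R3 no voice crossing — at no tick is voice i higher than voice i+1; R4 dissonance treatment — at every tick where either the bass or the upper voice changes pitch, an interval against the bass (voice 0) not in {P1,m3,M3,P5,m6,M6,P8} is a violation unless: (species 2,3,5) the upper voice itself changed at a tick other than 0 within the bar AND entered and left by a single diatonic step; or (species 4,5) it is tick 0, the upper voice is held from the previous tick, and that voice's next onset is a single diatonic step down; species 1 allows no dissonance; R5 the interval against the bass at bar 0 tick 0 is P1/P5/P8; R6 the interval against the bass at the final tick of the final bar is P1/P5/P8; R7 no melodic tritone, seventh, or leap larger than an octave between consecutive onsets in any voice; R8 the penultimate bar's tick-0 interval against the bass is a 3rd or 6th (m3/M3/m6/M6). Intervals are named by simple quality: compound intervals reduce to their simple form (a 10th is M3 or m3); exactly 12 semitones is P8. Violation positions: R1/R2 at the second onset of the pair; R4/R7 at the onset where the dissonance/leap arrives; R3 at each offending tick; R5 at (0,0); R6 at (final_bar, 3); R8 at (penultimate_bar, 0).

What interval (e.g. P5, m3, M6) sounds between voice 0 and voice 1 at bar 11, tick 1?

voice 0=G3 voice 1=G4 -> P8

P8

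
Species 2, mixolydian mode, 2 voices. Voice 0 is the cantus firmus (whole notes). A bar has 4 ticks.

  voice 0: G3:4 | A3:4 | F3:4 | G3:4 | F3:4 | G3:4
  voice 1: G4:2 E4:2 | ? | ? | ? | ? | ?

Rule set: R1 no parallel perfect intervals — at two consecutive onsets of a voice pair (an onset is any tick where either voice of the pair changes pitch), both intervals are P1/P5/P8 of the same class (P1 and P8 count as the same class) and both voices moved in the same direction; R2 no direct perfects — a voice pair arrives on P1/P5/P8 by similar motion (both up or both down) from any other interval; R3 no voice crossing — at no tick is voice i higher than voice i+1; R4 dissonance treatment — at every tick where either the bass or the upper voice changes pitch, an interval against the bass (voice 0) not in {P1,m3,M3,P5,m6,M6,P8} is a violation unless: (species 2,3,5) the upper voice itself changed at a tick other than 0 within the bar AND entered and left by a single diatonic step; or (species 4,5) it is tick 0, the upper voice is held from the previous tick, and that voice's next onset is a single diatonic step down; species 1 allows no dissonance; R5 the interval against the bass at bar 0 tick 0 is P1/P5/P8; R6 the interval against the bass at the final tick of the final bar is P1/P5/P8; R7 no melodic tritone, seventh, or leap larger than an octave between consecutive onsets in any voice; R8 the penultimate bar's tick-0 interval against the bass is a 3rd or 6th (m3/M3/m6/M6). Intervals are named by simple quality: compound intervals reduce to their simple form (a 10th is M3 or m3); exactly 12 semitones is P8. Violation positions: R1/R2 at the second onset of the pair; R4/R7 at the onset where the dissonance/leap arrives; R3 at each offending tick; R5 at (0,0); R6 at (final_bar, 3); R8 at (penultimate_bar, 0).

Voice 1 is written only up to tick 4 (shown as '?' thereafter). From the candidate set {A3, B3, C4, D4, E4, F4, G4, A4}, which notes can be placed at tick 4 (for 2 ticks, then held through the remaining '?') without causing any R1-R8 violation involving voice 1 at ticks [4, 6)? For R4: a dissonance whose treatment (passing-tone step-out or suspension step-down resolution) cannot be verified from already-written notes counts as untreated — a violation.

{A3, C4, E4, F4}

A3: legal
B3: violates R4
C4: legal
D4: violates R4
E4: legal
F4: legal
G4: violates R4
A4: violates R2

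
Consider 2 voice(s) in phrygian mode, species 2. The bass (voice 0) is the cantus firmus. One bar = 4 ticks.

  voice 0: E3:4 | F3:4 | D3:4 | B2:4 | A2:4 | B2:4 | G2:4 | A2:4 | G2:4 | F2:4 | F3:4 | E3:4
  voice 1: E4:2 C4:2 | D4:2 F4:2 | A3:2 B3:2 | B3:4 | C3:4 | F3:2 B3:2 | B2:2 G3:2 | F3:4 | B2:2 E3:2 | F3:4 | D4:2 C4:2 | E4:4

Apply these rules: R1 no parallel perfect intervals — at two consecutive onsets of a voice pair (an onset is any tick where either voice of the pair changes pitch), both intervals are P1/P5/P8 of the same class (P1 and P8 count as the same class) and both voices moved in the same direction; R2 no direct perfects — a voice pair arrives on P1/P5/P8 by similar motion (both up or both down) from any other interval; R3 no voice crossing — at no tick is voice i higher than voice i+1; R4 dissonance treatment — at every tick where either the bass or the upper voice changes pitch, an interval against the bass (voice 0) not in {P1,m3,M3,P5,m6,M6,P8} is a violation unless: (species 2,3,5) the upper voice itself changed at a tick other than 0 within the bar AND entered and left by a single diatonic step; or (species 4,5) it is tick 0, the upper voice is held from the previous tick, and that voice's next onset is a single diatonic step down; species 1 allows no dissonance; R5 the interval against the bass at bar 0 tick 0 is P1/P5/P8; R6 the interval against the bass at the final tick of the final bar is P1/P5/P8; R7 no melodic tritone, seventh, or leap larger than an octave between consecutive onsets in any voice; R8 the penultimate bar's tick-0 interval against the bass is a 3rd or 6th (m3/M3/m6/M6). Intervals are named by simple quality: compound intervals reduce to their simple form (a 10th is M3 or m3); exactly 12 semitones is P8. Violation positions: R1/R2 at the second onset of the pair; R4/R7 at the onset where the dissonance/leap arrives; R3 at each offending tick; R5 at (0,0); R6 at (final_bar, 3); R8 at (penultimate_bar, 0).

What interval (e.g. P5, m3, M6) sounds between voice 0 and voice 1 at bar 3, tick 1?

voice 0=B2 voice 1=B3 -> P8

P8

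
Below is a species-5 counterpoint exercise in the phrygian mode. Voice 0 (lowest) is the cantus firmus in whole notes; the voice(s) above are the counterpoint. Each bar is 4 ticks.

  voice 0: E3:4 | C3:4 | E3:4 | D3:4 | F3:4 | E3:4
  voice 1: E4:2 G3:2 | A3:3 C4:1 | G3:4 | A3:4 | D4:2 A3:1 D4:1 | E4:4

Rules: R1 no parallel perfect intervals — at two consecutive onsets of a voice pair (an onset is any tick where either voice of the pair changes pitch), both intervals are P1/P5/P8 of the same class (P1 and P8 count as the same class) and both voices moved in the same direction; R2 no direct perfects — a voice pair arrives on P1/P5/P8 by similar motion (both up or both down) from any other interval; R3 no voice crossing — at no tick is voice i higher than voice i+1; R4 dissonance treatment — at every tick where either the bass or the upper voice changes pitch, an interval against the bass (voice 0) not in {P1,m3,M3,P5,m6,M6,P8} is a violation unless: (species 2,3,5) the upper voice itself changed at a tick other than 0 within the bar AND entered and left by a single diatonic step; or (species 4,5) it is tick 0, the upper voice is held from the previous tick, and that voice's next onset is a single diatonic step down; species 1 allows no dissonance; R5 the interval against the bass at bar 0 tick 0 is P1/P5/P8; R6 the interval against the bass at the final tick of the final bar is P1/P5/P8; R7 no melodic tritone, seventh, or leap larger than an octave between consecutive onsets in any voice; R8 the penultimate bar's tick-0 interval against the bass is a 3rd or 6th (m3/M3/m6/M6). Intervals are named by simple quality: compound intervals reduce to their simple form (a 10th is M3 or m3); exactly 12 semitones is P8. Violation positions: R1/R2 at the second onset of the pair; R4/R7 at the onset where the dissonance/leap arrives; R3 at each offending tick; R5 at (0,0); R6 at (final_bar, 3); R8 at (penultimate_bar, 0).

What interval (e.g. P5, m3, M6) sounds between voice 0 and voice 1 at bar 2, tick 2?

voice 0=E3 voice 1=G3 -> m3

m3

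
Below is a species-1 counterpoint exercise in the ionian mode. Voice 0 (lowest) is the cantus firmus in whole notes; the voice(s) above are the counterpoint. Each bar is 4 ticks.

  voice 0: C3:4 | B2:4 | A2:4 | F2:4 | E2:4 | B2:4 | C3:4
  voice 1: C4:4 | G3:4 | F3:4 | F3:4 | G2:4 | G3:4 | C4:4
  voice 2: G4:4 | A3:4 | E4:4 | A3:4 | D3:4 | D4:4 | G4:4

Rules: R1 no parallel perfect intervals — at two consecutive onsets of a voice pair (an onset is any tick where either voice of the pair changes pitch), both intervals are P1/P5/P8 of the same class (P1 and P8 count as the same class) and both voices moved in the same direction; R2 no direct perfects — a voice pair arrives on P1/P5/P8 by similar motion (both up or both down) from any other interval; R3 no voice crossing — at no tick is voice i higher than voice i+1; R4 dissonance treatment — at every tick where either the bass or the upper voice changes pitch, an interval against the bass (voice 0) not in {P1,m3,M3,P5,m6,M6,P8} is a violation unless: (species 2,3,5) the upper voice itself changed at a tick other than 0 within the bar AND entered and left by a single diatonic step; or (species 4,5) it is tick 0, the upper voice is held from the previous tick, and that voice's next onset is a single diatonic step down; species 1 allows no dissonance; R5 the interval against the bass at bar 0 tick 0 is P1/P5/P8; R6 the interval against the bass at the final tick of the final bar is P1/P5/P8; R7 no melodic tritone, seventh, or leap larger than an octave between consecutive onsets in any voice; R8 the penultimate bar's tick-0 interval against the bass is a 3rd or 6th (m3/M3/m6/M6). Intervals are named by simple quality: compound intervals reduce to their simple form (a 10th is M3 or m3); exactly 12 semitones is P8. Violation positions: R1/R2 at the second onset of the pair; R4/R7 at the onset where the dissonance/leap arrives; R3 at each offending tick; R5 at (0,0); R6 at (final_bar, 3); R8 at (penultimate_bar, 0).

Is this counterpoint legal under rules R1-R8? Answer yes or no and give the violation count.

No (9 violations)

bar 0: v0=C3 v1=C4 v2=G4 (P5)
bar 1: v0=B2 v1=G3 v2=A3 (m7)
bar 2: v0=A2 v1=F3 v2=E4 (P5)
bar 3: v0=F2 v1=F3 v2=A3 (M3)
bar 4: v0=E2 v1=G2 v2=D3 (m7)
bar 5: v0=B2 v1=G3 v2=D4 (m3)
bar 6: v0=C3 v1=C4 v2=G4 (P5)
  R4 @ bar1.0: B2/A3 m7 untreated
  R7 @ bar1.0: G4->A3 leap 10st
  R2 @ bar4.0: F3/A3 M3 -> G2/D3 P5 similar
  R4 @ bar4.0: E2/D3 m7 untreated
  R7 @ bar4.0: F3->G2 leap 10st
  R1 @ bar5.0: G2/D3 P5 -> G3/D4 P5 similar
  R1 @ bar6.0: G3/D4 P5 -> C4/G4 P5 similar
  R2 @ bar6.0: B2/G3 m6 -> C3/C4 P8 similar
  R2 @ bar6.0: B2/D4 m3 -> C3/G4 P5 similar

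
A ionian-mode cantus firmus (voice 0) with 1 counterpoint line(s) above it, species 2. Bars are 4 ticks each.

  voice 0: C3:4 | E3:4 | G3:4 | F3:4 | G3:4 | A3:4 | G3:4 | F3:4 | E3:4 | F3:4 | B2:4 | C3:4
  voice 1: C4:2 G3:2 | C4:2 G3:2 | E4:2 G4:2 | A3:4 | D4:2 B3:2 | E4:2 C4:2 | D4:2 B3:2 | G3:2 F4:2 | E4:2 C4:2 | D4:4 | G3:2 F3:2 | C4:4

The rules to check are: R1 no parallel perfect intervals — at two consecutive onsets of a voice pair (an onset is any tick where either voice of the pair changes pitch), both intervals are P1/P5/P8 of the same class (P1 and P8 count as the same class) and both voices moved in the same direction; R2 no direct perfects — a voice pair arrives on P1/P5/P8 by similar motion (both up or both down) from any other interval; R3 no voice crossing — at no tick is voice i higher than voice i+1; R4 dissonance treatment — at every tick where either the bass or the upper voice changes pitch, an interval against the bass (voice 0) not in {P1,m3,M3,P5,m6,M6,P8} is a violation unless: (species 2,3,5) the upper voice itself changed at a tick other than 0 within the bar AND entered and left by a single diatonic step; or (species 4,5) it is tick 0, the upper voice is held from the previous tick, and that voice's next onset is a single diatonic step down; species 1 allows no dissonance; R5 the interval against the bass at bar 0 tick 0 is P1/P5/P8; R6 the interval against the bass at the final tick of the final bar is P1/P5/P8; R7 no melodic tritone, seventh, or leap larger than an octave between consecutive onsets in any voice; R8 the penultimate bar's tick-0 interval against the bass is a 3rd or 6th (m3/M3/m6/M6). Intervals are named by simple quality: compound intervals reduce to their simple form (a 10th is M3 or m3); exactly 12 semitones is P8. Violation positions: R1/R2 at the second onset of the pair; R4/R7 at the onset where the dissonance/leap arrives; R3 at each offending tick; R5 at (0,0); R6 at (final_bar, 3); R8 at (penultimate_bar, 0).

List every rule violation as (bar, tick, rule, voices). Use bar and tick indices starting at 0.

bar 0: v0=C3 v1=C4 downbeat P8
bar 1: v0=E3 v1=C4 downbeat m6
bar 2: v0=G3 v1=E4 downbeat M6
bar 3: v0=F3 v1=A3 downbeat M3
bar 4: v0=G3 v1=D4 downbeat P5
bar 5: v0=A3 v1=E4 downbeat P5
bar 6: v0=G3 v1=D4 downbeat P5
bar 7: v0=F3 v1=G3 downbeat M2
bar 8: v0=E3 v1=E4 downbeat P8
bar 9: v0=F3 v1=D4 downbeat M6
bar 10: v0=B2 v1=G3 downbeat m6
bar 11: v0=C3 v1=C4 downbeat P8
  -> R7 @ bar 3 tick 0 v(1,): G4->A3 leap 10st
  -> R2 @ bar 4 tick 0 v(0, 1): F3/A3 M3 -> G3/D4 P5 similar
  -> R2 @ bar 5 tick 0 v(0, 1): G3/B3 M3 -> A3/E4 P5 similar
  -> R4 @ bar 7 tick 0 v(0, 1): F3/G3 M2 untreated
  -> R7 @ bar 7 tick 2 v(1,): G3->F4 leap 10st
  -> R1 @ bar 8 tick 0 v(0, 1): F3/F4 P8 -> E3/E4 P8 similar
  -> R7 @ bar 10 tick 0 v(0,): F3->B2 leap 6st
  -> R4 @ bar 10 tick 2 v(0, 1): B2/F3 TT untreated
  -> R2 @ bar 11 tick 0 v(0, 1): B2/F3 TT -> C3/C4 P8 similar

(3, 0, R7, (1,))
(4, 0, R2, (0, 1))
(5, 0, R2, (0, 1))
(7, 0, R4, (0, 1))
(7, 2, R7, (1,))
(8, 0, R1, (0, 1))
(10, 0, R7, (0,))
(10, 2, R4, (0, 1))
(11, 0, R2, (0, 1))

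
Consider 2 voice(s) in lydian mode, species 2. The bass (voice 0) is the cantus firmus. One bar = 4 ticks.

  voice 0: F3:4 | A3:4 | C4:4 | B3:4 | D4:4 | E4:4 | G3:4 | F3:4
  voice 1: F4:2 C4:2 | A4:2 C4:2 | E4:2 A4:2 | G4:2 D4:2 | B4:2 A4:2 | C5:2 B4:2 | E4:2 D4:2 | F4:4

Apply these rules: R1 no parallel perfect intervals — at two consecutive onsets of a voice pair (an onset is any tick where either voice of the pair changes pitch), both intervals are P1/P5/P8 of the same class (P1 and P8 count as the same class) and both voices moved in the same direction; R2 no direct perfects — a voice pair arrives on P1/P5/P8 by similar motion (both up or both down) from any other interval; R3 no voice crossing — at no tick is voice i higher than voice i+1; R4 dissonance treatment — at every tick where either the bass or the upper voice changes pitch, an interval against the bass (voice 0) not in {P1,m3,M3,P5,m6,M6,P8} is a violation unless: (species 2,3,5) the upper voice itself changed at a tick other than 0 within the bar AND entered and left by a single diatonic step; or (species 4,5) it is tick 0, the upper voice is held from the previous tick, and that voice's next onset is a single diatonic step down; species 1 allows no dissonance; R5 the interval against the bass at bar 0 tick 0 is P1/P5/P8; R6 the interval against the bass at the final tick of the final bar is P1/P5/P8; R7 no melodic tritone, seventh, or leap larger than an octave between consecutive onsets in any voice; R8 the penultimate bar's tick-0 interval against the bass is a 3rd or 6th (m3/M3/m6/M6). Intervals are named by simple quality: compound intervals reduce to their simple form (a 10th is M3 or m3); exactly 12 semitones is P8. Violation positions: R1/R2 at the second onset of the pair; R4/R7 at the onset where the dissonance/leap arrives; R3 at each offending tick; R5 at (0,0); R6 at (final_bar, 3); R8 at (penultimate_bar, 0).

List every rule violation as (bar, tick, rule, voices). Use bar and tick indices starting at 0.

(1, 0, R2, (0, 1))

bar 0: v0=F3 v1=F4 downbeat P8
bar 1: v0=A3 v1=A4 downbeat P8
bar 2: v0=C4 v1=E4 downbeat M3
bar 3: v0=B3 v1=G4 downbeat m6
bar 4: v0=D4 v1=B4 downbeat M6
bar 5: v0=E4 v1=C5 downbeat m6
bar 6: v0=G3 v1=E4 downbeat M6
bar 7: v0=F3 v1=F4 downbeat P8
  -> R2 @ bar 1 tick 0 v(0, 1): F3/C4 P5 -> A3/A4 P8 similar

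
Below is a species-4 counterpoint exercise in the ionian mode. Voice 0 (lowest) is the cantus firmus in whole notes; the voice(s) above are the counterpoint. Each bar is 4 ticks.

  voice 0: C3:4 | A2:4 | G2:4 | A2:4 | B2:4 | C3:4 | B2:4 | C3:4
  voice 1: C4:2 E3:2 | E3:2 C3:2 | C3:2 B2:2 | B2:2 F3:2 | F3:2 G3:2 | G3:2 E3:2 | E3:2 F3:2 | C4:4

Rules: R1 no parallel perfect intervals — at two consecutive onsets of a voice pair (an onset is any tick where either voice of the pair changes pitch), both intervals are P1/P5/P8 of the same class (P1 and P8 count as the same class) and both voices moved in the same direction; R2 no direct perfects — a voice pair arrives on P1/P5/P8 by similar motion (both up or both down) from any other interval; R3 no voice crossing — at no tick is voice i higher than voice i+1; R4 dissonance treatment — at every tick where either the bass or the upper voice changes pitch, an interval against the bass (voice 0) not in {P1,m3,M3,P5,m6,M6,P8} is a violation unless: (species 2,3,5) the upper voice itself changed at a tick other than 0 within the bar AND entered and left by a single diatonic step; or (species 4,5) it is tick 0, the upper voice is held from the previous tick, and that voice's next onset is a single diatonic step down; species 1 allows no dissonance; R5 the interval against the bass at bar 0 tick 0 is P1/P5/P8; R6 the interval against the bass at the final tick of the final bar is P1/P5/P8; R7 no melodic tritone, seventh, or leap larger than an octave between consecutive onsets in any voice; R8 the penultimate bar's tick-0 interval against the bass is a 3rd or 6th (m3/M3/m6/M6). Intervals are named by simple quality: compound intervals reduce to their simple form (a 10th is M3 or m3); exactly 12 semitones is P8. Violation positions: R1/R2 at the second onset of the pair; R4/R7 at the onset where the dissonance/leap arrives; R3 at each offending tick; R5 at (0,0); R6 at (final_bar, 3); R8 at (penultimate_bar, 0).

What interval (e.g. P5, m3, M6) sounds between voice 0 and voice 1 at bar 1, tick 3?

m3

voice 0=A2 voice 1=C3 -> m3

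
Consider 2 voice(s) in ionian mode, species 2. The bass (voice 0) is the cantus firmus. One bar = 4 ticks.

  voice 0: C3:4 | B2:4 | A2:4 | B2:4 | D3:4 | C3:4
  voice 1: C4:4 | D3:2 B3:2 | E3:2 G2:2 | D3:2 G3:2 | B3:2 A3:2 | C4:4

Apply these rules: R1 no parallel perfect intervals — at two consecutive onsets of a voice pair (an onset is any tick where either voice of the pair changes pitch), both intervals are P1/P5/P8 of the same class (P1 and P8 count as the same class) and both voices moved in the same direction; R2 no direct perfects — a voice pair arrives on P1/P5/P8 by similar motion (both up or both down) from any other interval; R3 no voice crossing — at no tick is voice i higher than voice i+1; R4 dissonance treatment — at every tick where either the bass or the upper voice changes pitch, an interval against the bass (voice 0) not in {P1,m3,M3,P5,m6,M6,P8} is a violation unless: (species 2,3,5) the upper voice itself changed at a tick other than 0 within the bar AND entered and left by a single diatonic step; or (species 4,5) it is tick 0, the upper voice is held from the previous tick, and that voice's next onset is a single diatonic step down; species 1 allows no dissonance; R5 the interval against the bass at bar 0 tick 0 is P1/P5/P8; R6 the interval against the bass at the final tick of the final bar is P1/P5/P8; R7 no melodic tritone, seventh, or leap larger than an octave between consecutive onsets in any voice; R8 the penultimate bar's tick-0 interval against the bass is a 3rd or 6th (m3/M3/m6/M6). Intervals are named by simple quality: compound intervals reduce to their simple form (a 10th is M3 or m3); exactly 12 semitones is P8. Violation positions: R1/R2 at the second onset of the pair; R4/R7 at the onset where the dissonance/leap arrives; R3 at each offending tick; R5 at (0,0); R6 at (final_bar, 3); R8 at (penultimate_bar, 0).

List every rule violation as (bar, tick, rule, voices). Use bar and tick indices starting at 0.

bar 0: v0=C3 v1=C4 downbeat P8
bar 1: v0=B2 v1=D3 downbeat m3
bar 2: v0=A2 v1=E3 downbeat P5
bar 3: v0=B2 v1=D3 downbeat m3
bar 4: v0=D3 v1=B3 downbeat M6
bar 5: v0=C3 v1=C4 downbeat P8
  -> R7 @ bar 1 tick 0 v(1,): C4->D3 leap 10st
  -> R2 @ bar 2 tick 0 v(0, 1): B2/B3 P8 -> A2/E3 P5 similar
  -> R3 @ bar 2 tick 2 v(0, 1): A2 above G2
  -> R4 @ bar 2 tick 2 v(0, 1): A2/G2 M2 untreated
  -> R3 @ bar 2 tick 3 v(0, 1): A2 above G2

(1, 0, R7, (1,))
(2, 0, R2, (0, 1))
(2, 2, R3, (0, 1))
(2, 2, R4, (0, 1))
(2, 3, R3, (0, 1))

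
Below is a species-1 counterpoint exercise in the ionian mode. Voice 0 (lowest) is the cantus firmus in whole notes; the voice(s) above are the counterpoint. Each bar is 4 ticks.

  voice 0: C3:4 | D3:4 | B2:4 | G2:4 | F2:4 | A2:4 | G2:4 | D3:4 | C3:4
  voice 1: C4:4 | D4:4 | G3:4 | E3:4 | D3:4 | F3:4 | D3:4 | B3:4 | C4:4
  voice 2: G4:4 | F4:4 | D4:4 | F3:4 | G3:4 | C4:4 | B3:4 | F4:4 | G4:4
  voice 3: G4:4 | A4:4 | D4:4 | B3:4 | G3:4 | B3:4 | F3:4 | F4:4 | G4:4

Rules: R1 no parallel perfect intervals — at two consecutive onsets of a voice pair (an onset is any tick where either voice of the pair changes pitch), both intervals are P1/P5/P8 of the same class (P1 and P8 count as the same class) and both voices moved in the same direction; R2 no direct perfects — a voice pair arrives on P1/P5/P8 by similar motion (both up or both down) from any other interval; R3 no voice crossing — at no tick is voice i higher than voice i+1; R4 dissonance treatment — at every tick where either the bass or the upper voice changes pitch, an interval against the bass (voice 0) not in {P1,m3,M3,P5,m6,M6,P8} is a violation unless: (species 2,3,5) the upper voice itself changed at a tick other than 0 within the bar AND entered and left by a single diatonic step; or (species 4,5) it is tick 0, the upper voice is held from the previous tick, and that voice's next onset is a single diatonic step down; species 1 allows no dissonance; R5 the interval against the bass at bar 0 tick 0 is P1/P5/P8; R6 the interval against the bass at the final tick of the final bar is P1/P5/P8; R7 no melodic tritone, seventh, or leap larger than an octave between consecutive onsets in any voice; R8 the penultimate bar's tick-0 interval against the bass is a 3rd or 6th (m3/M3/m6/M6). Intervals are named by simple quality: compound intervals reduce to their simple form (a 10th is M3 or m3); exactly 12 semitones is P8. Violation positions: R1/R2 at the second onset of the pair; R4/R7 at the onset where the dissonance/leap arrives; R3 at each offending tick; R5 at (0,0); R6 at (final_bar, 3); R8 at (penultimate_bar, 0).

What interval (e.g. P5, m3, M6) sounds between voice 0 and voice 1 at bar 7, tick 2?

voice 0=D3 voice 1=B3 -> M6

M6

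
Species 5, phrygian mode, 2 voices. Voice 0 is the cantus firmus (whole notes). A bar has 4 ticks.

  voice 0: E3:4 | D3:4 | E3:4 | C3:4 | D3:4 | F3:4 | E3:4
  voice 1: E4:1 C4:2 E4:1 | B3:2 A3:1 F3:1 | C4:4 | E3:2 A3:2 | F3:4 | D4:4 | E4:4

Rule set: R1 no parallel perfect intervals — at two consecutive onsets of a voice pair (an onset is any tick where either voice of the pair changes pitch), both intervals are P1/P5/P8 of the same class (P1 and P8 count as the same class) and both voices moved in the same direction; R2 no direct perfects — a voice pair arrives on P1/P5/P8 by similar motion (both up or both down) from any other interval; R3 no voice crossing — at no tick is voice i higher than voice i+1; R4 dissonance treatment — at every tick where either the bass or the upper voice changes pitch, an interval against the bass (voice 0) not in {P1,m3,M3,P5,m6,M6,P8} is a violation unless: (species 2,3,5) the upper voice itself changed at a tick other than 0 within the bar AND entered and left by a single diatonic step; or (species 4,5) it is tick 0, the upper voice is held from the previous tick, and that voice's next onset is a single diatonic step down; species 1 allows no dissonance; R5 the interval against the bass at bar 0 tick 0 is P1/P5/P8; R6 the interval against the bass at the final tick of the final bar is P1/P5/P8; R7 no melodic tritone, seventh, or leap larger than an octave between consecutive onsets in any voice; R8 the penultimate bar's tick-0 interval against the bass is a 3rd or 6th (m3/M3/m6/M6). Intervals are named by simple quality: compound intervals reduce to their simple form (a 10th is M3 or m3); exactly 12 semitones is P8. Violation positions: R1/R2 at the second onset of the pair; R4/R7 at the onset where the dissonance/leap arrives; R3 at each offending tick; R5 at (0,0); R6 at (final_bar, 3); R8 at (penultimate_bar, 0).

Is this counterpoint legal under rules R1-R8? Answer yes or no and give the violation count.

bar 0: v0=E3 v1=E4 (P8)
bar 1: v0=D3 v1=B3 (M6)
bar 2: v0=E3 v1=C4 (m6)
bar 3: v0=C3 v1=E3 (M3)
bar 4: v0=D3 v1=F3 (m3)
bar 5: v0=F3 v1=D4 (M6)
bar 6: v0=E3 v1=E4 (P8)

Yes (0 violations)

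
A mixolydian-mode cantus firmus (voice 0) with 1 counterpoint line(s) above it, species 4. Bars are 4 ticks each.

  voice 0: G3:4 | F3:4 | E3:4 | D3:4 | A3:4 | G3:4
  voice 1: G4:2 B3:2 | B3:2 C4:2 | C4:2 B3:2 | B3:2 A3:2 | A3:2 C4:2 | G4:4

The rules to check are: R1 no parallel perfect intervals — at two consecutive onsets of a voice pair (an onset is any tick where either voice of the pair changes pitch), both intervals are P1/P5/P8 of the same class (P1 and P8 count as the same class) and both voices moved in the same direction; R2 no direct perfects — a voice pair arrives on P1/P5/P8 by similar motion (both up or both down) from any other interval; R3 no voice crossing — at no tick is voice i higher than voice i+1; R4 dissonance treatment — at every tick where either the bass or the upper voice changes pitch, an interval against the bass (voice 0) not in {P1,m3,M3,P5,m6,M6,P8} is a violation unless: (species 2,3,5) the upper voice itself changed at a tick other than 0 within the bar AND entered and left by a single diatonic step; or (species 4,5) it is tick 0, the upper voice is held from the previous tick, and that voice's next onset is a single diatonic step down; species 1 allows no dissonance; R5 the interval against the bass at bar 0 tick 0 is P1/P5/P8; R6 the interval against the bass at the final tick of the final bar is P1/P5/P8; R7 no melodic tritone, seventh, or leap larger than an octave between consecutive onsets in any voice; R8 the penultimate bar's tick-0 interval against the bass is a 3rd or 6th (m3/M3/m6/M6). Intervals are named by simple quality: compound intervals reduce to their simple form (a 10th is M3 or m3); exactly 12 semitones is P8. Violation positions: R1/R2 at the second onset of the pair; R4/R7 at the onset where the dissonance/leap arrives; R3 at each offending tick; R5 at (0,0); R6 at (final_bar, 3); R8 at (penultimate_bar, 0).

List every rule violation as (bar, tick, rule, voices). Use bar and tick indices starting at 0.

(1, 0, R4, (0, 1))
(4, 0, R8, (0, 1))

bar 0: v0=G3 v1=G4 downbeat P8
bar 1: v0=F3 v1=B3 downbeat TT
bar 2: v0=E3 v1=C4 downbeat m6
bar 3: v0=D3 v1=B3 downbeat M6
bar 4: v0=A3 v1=A3 downbeat P1
bar 5: v0=G3 v1=G4 downbeat P8
  -> R4 @ bar 1 tick 0 v(0, 1): F3/B3 TT untreated
  -> R8 @ bar 4 tick 0 v(0, 1): penult P1 not 3rd/6th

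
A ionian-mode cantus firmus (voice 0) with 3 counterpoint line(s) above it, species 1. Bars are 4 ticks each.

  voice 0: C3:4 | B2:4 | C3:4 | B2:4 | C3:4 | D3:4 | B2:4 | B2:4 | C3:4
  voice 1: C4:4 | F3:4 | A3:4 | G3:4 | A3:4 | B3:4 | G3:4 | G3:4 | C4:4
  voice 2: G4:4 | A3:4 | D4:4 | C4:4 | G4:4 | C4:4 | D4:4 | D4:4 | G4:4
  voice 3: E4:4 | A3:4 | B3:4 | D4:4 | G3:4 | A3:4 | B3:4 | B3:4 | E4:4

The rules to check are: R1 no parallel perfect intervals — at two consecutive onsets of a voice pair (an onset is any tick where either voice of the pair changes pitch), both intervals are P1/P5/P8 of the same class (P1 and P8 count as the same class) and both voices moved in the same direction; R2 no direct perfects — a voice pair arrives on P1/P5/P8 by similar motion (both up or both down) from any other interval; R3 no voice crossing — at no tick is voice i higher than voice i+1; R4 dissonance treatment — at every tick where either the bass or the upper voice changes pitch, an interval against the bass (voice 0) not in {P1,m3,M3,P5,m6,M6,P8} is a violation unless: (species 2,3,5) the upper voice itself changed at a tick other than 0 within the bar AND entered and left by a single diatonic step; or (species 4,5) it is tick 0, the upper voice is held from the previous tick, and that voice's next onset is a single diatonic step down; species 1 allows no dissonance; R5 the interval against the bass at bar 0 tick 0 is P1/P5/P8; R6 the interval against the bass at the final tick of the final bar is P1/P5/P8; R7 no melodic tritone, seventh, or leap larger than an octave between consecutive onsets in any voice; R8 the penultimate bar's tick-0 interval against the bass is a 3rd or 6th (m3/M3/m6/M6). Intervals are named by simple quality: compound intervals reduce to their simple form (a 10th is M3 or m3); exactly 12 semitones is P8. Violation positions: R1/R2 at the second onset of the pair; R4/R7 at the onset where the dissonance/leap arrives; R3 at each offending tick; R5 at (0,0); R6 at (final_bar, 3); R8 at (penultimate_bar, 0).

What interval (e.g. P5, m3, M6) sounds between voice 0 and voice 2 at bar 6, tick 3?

voice 0=B2 voice 2=D4 -> m3

m3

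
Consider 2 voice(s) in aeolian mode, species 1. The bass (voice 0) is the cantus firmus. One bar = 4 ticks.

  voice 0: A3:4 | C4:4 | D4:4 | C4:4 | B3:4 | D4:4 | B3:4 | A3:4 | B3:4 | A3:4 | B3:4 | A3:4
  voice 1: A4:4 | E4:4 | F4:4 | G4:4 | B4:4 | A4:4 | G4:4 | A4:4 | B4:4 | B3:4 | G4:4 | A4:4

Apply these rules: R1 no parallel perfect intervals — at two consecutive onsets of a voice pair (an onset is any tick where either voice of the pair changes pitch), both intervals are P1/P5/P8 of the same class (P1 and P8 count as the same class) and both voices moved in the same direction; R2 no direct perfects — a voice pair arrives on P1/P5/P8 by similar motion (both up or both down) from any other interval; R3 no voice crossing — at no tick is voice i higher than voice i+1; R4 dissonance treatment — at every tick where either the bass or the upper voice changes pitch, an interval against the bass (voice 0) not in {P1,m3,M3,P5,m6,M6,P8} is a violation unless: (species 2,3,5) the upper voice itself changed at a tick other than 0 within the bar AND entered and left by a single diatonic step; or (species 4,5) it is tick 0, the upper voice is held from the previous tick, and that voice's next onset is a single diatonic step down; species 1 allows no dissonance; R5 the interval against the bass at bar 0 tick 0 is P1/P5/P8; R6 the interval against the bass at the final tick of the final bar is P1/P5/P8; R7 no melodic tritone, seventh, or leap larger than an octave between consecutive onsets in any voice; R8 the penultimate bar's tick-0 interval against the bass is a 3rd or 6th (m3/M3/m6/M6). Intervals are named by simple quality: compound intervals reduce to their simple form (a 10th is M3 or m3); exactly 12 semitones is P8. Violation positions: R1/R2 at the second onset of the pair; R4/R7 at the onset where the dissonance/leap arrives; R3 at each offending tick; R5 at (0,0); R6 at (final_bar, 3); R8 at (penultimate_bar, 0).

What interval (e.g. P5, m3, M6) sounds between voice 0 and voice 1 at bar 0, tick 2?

voice 0=A3 voice 1=A4 -> P8

P8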